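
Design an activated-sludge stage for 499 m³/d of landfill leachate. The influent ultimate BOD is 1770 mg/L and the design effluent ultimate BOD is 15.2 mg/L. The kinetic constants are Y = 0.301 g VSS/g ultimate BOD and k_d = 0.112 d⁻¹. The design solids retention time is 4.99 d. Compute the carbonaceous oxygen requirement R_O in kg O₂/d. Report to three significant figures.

R_O ≈ 636 kg O₂/d

Observed yield with endogenous decay: Y_obs = Y / (1 + k_d·θ_c) = 0.301 / (1 + 0.112 × 4.99) = 0.301 / 1.559 = 0.1931 g VSS/g ultimate BOD.
Q·(S₀ − S) = 499 × (1770 − 15.2) × 10⁻³ = 875.6 kg/d removed.
Net sludge production P_X = 0.1931 × 875.6 = 169.1 kg VSS/d.
R_O = Q·ΔS − 1.42 P_X = 875.6 − 240.1 = 635.6 kg O₂/d.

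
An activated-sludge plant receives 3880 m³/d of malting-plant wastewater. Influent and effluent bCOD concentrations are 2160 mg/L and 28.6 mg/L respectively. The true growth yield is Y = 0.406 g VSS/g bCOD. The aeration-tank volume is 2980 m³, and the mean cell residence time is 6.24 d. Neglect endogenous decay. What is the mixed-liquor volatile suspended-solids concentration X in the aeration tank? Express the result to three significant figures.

From V·X = Y·Q·(S₀ − S)·θ_c (decay neglected): X = 0.406 × 3880 × (2160 − 28.6) × 6.24 / 2980 = 7031 mg/L.

X ≈ 7030 mg/L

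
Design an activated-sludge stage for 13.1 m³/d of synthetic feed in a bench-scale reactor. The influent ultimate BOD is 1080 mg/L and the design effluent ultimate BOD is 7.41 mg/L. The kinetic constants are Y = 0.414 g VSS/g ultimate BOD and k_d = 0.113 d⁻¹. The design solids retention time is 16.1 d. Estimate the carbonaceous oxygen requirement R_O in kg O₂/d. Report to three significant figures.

Observed yield with endogenous decay: Y_obs = Y / (1 + k_d·θ_c) = 0.414 / (1 + 0.113 × 16.1) = 0.414 / 2.819 = 0.1468 g VSS/g ultimate BOD.
ΔS = 1080 − 7.41 = 1073 mg/L, so the substrate removal rate is 13.1 × 1073/1000 = 14.05 kg ultimate BOD/d.
Net sludge production P_X = 0.1468 × 14.05 = 2.063 kg VSS/d.
R_O = Q·(S₀ − S) − 1.42·P_X = 14.05 − 1.42 × 2.063 = 11.12 kg O₂/d.

R_O ≈ 11.1 kg O₂/d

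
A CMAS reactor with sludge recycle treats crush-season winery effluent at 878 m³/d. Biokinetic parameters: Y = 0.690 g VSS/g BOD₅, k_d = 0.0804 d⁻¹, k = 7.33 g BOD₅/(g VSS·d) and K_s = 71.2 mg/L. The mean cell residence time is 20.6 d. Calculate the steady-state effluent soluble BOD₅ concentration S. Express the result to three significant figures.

Effluent substrate depends only on kinetics and SRT: S = K_s(1 + k_d θ_c) / [θ_c(Yk − k_d) − 1] = 71.2 × (1 + 0.0804 × 20.6) / [20.6 × (0.690 × 7.33 − 0.0804) − 1] = 189.1 / 101.5 = 1.863 mg/L.

S ≈ 1.86 mg/L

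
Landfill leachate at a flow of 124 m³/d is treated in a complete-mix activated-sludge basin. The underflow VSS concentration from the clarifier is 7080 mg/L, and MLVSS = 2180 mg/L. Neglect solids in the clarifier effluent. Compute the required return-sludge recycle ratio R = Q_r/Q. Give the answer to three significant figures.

R ≈ 0.445

R = Q_r/Q = X/(X_r − X) = 2180 / (7080 − 2180) = 0.4449.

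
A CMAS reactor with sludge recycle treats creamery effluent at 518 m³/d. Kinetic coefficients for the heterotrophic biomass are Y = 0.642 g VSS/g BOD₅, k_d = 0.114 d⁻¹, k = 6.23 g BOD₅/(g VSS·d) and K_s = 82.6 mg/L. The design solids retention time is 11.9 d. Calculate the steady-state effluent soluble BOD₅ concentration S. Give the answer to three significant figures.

S ≈ 4.30 mg/L

For a completely mixed reactor with recycle the Lawrence–McCarty relation gives S = K_s·(1 + k_d·θ_c) / [θ_c·(Y·k − k_d) − 1] = 82.6 × (1 + 0.114 × 11.9) / [11.9 × (0.642 × 6.23 − 0.114) − 1] = 194.7 / 45.24 = 4.303 mg/L.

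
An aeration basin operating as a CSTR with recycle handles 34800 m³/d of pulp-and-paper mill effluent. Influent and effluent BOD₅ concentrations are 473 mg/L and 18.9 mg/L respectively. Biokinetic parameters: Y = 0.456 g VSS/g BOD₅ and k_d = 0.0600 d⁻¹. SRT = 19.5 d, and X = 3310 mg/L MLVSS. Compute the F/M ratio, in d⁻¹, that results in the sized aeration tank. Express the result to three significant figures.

From the SRT design equation V = Y Q (S₀−S) θ_c / [X (1 + k_d θ_c)] = 0.456 × 34800 × (473 − 18.9) × 19.5 / [3310 × (1 + 0.0600 × 19.5)] = 1.41×10^8 / 7183 = 19563 m³.
F/M = Q·S₀ / (V·X) = 34800 × 473 / (19563 × 3310) = 0.2542 g BOD₅·(g VSS·d)⁻¹.

F/M ≈ 0.254 d⁻¹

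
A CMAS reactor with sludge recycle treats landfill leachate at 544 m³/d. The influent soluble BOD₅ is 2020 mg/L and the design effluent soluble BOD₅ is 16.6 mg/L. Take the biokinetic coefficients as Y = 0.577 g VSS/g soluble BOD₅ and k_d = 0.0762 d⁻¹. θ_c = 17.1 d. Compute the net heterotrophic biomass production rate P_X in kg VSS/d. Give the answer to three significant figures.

The observed yield is Y_obs = Y/(1 + k_d·θ_c) = 0.577 / (1 + 0.0762 × 17.1) = 0.577 / 2.303 = 0.2505 g VSS per g soluble BOD₅ removed.
ΔS = 2020 − 16.6 = 2003 mg/L, so the substrate removal rate is 544 × 2003/1000 = 1090 kg soluble BOD₅/d.
So the net sludge growth is P_X = 0.2505 × 1090 = 273.1 kg VSS/d.

P_X ≈ 273 kg VSS/d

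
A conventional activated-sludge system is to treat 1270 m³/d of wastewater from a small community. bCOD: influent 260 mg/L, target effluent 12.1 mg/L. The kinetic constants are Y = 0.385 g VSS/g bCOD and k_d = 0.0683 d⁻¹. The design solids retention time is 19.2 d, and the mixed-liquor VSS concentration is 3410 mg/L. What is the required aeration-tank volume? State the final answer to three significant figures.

From the SRT design equation V = Y Q (S₀−S) θ_c / [X (1 + k_d θ_c)] = 0.385 × 1270 × (260 − 12.1) × 19.2 / [3410 × (1 + 0.0683 × 19.2)] = 2.33×10^6 / 7882 = 295.3 m³.

V ≈ 295 m³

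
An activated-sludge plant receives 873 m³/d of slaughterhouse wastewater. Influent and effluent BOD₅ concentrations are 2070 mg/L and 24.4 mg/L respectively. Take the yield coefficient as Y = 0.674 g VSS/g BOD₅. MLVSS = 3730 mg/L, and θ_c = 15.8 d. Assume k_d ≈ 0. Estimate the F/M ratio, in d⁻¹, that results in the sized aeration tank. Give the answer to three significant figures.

F/M ≈ 0.0950 d⁻¹

With k_d = 0 the design equation reduces to V = Y Q (S₀−S) θ_c / X = 0.674 × 873 × (2070 − 24.4) × 15.8 / 3730 = 5099 m³.
F/M = applied load / biomass = Q·S₀/(V·X) = 873 × 2070 / (5099 × 3730) = 0.09502 d⁻¹.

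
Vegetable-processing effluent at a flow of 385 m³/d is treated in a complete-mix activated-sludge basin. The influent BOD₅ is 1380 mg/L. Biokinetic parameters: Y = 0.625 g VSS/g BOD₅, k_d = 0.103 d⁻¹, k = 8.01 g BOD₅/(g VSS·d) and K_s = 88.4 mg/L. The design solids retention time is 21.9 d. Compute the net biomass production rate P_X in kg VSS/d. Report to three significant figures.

Effluent substrate depends only on kinetics and SRT: S = K_s(1 + k_d θ_c) / [θ_c(Yk − k_d) − 1] = 88.4 × (1 + 0.103 × 21.9) / [21.9 × (0.625 × 8.01 − 0.103) − 1] = 287.8 / 106.4 = 2.705 mg/L.
Observed yield with endogenous decay: Y_obs = Y / (1 + k_d·θ_c) = 0.625 / (1 + 0.103 × 21.9) = 0.625 / 3.256 = 0.1920 g VSS/g BOD₅.
Mass of BOD₅ removed per day: Q(S₀ − S) = 385 × 1377 g/m³ = 530.3 kg/d.
P_X = Y_obs · Q(S₀ − S) = 0.1920 × 530.3 = 101.8 kg VSS/d.

P_X ≈ 102 kg VSS/d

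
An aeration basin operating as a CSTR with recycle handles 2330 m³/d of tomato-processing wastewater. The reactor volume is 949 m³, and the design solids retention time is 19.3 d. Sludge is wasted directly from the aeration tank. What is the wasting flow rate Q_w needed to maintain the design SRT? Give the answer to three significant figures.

Q_w ≈ 49.2 m³/d

With mixed-liquor wasting, θ_c = V/Q_w, so Q_w = V/θ_c = 949.0/19.3 = 49.17 m³/d.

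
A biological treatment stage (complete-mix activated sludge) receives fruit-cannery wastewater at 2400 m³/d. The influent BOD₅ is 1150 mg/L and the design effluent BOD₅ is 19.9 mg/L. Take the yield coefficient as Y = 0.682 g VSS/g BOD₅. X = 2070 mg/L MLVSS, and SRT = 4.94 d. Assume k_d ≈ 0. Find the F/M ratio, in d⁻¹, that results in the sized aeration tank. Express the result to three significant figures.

Biomass mass balance (decay neglected): V·X = Y·Q·(S₀ − S)·θ_c, so V = 0.682 × 2400 × (1150 − 19.9) × 4.94 / 2070 = 4414 m³.
F/M = Q·S₀ / (V·X) = 2400 × 1150 / (4414 × 2070) = 0.3020 g BOD₅·(g VSS·d)⁻¹.

F/M ≈ 0.302 d⁻¹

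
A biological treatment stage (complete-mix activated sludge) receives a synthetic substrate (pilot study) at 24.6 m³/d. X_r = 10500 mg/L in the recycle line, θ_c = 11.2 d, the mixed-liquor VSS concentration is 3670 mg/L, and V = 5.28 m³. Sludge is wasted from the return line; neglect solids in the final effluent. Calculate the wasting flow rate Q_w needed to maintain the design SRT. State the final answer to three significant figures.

Wasting from the return line (neglecting effluent solids): Q_w = V·X / (θ_c·X_r) = 5.280 × 3670 / (11.2 × 10500) = 0.1648 m³/d.

Q_w ≈ 0.165 m³/d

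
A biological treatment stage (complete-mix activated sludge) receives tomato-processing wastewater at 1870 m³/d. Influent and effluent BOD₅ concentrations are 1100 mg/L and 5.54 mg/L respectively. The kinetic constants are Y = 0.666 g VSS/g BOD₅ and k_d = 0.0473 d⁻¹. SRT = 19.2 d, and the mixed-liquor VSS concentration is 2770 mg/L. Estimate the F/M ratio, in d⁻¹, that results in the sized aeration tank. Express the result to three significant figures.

F/M ≈ 0.150 d⁻¹

Steady-state biomass mass balance: V·X·(1 + k_d·θ_c) = Y·Q·(S₀ − S)·θ_c, so V = 0.666 × 1870 × (1100 − 5.54) × 19.2 / [2770 × (1 + 0.0473 × 19.2)] = 2.62×10^7 / 5286 = 4951 m³.
F/M = Q·S₀ / (V·X) = 1870 × 1100 / (4951 × 2770) = 0.1500 g BOD₅·(g VSS·d)⁻¹.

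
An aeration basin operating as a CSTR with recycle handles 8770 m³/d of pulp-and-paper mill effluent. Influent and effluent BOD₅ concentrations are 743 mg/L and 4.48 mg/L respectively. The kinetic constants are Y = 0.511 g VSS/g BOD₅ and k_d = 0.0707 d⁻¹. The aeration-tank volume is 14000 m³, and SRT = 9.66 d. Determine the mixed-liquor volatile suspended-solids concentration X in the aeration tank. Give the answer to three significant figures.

X ≈ 1360 mg/L

X = Y·Q·ΔS·θ_c / [V·(1 + k_d θ_c)] = 0.511 × 8770 × (743 − 4.48) × 9.66 / [14000 × (1 + 0.0707 × 9.66)] = 1357 mg/L.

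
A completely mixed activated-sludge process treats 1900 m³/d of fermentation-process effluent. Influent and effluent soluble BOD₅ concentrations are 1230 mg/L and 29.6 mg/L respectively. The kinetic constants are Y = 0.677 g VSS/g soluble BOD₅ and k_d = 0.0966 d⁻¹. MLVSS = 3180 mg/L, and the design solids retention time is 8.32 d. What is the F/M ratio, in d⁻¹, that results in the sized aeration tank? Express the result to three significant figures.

Steady-state biomass mass balance: V·X·(1 + k_d·θ_c) = Y·Q·(S₀ − S)·θ_c, so V = 0.677 × 1900 × (1230 − 29.6) × 8.32 / [3180 × (1 + 0.0966 × 8.32)] = 1.28×10^7 / 5736 = 2240 m³.
Food-to-microorganism ratio F/M = Q S₀ / (V X) = 1900 × 1230 / (2240 × 3180) = 0.3281 d⁻¹.

F/M ≈ 0.328 d⁻¹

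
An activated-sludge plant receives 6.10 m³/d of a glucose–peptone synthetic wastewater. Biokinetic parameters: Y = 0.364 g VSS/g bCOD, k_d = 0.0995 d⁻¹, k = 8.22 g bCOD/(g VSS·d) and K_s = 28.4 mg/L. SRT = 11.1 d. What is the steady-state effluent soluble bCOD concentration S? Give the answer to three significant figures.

S ≈ 1.92 mg/L

For a completely mixed reactor with recycle the Lawrence–McCarty relation gives S = K_s·(1 + k_d·θ_c) / [θ_c·(Y·k − k_d) − 1] = 28.4 × (1 + 0.0995 × 11.1) / [11.1 × (0.364 × 8.22 − 0.0995) − 1] = 59.77 / 31.11 = 1.921 mg/L.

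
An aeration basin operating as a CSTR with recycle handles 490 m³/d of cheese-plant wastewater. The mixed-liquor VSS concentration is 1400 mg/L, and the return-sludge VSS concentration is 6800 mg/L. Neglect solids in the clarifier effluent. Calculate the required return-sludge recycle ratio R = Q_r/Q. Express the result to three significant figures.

R = Q_r/Q = X/(X_r − X) = 1400 / (6800 − 1400) = 0.2593.

R ≈ 0.259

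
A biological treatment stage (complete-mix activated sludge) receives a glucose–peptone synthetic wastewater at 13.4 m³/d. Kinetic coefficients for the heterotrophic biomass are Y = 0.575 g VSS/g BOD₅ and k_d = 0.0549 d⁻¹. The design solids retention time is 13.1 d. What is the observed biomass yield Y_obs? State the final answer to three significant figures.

Correct the yield for decay: Y_obs = Y/(1 + k_d θ_c) = 0.575 / (1 + 0.0549 × 13.1) = 0.575 / 1.719 = 0.3345.

Y_obs ≈ 0.334 g VSS/g BOD₅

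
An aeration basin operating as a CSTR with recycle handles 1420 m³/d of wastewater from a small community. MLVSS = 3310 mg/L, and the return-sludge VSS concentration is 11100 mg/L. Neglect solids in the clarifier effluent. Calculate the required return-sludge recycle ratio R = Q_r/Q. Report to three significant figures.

Solids balance on the clarifier gives (1+R)X = R·X_r, so R = X/(X_r − X) = 3310 / (11100 − 3310) = 0.4249.

R ≈ 0.425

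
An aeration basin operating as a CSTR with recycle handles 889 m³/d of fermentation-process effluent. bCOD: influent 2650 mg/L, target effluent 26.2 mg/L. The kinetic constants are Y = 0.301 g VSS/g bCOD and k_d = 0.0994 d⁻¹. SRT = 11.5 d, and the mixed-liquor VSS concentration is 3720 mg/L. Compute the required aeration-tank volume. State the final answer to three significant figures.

V ≈ 1010 m³

Steady-state biomass mass balance: V·X·(1 + k_d·θ_c) = Y·Q·(S₀ − S)·θ_c, so V = 0.301 × 889 × (2650 − 26.2) × 11.5 / [3720 × (1 + 0.0994 × 11.5)] = 8.07×10^6 / 7972 = 1013 m³.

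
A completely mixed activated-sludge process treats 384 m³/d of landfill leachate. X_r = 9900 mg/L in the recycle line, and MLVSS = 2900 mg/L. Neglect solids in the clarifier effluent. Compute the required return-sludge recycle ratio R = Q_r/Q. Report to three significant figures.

R ≈ 0.414

R = Q_r/Q = X/(X_r − X) = 2900 / (9900 − 2900) = 0.4143.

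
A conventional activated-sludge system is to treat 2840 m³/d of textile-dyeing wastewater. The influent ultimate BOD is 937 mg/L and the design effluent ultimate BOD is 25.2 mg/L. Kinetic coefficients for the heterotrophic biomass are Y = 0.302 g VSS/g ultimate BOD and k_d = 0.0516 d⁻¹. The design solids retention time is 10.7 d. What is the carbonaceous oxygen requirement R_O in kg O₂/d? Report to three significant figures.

R_O ≈ 1870 kg O₂/d

Observed yield with endogenous decay: Y_obs = Y / (1 + k_d·θ_c) = 0.302 / (1 + 0.0516 × 10.7) = 0.302 / 1.552 = 0.1946 g VSS/g ultimate BOD.
Mass of ultimate BOD removed per day: Q(S₀ − S) = 2840 × 911.8 g/m³ = 2590 kg/d.
Biomass synthesised: P_X = Y_obs × 2590 = 503.8 kg VSS/d.
R_O = Q·(S₀ − S) − 1.42·P_X = 2590 − 1.42 × 503.8 = 1874 kg O₂/d.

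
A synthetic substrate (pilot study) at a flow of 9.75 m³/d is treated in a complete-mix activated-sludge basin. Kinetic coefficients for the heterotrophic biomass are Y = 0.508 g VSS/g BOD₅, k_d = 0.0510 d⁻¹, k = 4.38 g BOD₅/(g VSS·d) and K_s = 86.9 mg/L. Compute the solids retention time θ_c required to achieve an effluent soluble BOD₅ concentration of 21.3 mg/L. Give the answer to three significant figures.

At the target effluent, Y k S/(K_s+S) = 0.508×4.38×21.3/108.2 = 0.4380 d⁻¹.
θ_c = 1/(μ − k_d) = 1/(0.4380 − 0.0510) = 1/0.3870 = 2.584 d.

θ_c ≈ 2.58 d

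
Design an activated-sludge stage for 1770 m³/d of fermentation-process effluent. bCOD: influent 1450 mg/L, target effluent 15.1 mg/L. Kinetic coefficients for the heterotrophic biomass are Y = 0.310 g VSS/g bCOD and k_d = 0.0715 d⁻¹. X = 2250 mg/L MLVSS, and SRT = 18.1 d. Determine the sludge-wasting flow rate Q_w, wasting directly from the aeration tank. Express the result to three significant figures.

Steady-state biomass mass balance: V·X·(1 + k_d·θ_c) = Y·Q·(S₀ − S)·θ_c, so V = 0.310 × 1770 × (1450 − 15.1) × 18.1 / [2250 × (1 + 0.0715 × 18.1)] = 1.43×10^7 / 5162 = 2761 m³.
For wasting at MLVSS concentration, Q_w = V/θ_c = 2761/18.1 = 152.5 m³/d.

Q_w ≈ 153 m³/d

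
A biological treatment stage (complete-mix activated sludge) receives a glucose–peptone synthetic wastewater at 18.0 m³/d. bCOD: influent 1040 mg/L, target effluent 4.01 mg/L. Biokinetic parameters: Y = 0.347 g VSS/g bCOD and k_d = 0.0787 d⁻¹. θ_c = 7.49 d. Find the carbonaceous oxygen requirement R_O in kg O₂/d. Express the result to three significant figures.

R_O ≈ 12.9 kg O₂/d

Observed yield with endogenous decay: Y_obs = Y / (1 + k_d·θ_c) = 0.347 / (1 + 0.0787 × 7.49) = 0.347 / 1.589 = 0.2183 g VSS/g bCOD.
ΔS = 1040 − 4.01 = 1036 mg/L, so the substrate removal rate is 18.0 × 1036/1000 = 18.65 kg bCOD/d.
P_X = Y_obs·Q·(S₀ − S) = 0.2183 × 18.65 = 4.071 kg VSS/d.
R_O = Q·ΔS − 1.42 P_X = 18.65 − 5.781 = 12.87 kg O₂/d.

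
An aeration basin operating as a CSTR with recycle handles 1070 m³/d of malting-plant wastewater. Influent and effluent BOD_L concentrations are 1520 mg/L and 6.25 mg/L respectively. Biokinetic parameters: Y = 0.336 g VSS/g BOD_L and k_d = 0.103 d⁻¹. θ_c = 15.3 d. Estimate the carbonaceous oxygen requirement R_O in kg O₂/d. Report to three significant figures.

The observed yield is Y_obs = Y/(1 + k_d·θ_c) = 0.336 / (1 + 0.103 × 15.3) = 0.336 / 2.576 = 0.1304 g VSS per g BOD_L removed.
Mass of BOD_L removed per day: Q(S₀ − S) = 1070 × 1514 g/m³ = 1620 kg/d.
Biomass synthesised: P_X = Y_obs × 1620 = 211.3 kg VSS/d.
R_O = Q·ΔS − 1.42 P_X = 1620 − 300.0 = 1320 kg O₂/d.

R_O ≈ 1320 kg O₂/d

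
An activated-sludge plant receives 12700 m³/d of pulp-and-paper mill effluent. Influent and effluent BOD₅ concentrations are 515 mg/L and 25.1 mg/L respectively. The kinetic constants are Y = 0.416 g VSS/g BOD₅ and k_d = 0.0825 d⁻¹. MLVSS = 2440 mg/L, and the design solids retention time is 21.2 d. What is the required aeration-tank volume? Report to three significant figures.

V ≈ 8180 m³

From the SRT design equation V = Y Q (S₀−S) θ_c / [X (1 + k_d θ_c)] = 0.416 × 12700 × (515 − 25.1) × 21.2 / [2440 × (1 + 0.0825 × 21.2)] = 5.49×10^7 / 6708 = 8180 m³.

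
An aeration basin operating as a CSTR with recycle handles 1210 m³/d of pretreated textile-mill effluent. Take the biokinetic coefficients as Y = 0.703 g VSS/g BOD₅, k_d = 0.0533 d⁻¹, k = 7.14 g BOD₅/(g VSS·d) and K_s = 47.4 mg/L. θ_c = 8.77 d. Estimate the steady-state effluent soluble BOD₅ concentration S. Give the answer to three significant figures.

S ≈ 1.63 mg/L

Effluent substrate depends only on kinetics and SRT: S = K_s(1 + k_d θ_c) / [θ_c(Yk − k_d) − 1] = 47.4 × (1 + 0.0533 × 8.77) / [8.77 × (0.703 × 7.14 − 0.0533) − 1] = 69.56 / 42.55 = 1.635 mg/L.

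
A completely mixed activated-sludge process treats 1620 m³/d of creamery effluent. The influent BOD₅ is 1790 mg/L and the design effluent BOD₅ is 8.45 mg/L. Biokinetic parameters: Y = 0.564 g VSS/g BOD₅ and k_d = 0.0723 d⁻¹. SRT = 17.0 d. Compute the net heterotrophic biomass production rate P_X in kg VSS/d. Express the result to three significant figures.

P_X ≈ 730 kg VSS/d

The observed yield is Y_obs = Y/(1 + k_d·θ_c) = 0.564 / (1 + 0.0723 × 17.0) = 0.564 / 2.229 = 0.2530 g VSS per g BOD₅ removed.
Substrate removed = Q·(S₀ − S) = 1620 m³/d × (1790 − 8.45) g/m³ = 2.89×10^6 g/d = 2886 kg/d.
So the net sludge growth is P_X = 0.2530 × 2886 = 730.2 kg VSS/d.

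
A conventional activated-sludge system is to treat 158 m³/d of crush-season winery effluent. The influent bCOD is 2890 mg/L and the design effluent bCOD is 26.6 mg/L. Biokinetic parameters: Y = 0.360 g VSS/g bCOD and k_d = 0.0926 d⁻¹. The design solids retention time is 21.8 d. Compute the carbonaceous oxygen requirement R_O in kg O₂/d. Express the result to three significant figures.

R_O ≈ 376 kg O₂/d

Observed yield with endogenous decay: Y_obs = Y / (1 + k_d·θ_c) = 0.360 / (1 + 0.0926 × 21.8) = 0.360 / 3.019 = 0.1193 g VSS/g bCOD.
ΔS = 2890 − 26.6 = 2863 mg/L, so the substrate removal rate is 158 × 2863/1000 = 452.4 kg bCOD/d.
Net sludge production P_X = 0.1193 × 452.4 = 53.95 kg VSS/d.
R_O = Q·(S₀ − S) − 1.42·P_X = 452.4 − 1.42 × 53.95 = 375.8 kg O₂/d.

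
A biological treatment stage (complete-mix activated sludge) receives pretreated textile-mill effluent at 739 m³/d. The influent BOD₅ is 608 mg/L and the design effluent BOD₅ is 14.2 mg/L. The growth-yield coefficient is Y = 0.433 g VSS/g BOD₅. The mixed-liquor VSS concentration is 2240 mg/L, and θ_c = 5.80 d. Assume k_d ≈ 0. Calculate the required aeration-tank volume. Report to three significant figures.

Biomass mass balance (decay neglected): V·X = Y·Q·(S₀ − S)·θ_c, so V = 0.433 × 739 × (608 − 14.2) × 5.80 / 2240 = 492.0 m³.

V ≈ 492 m³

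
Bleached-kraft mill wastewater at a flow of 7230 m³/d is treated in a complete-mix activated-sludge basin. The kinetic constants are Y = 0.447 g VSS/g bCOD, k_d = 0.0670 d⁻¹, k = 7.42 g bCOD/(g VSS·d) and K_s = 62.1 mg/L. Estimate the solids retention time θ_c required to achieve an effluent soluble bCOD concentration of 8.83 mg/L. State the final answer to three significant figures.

From 1/θ_c = Y·k·S/(K_s + S) − k_d: Y·k·S/(K_s+S) = 0.447 × 7.42 × 8.83 / (62.1 + 8.83) = 0.4129 d⁻¹.
Then 1/θ_c = μ − k_d = 0.4129 − 0.0670 = 0.3459 d⁻¹, giving θ_c = 2.891 d.

θ_c ≈ 2.89 d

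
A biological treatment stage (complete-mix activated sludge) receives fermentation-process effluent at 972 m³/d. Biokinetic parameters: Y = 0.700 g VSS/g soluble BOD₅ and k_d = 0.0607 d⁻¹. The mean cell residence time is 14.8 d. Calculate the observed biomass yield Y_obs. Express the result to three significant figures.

Y_obs ≈ 0.369 g VSS/g soluble BOD₅

The observed yield is Y_obs = Y/(1 + k_d·θ_c) = 0.700 / (1 + 0.0607 × 14.8) = 0.700 / 1.898 = 0.3687 g VSS per g soluble BOD₅ removed.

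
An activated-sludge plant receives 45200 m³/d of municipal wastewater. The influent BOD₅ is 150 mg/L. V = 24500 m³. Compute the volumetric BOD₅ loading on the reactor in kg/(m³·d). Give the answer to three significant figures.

L_v ≈ 0.277 kg BOD₅/(m³·d)

Applied BOD₅ load per unit volume = Q·S₀/V = (45200 × 150/1000)/24500 = 0.2767 kg BOD₅·m⁻³·d⁻¹.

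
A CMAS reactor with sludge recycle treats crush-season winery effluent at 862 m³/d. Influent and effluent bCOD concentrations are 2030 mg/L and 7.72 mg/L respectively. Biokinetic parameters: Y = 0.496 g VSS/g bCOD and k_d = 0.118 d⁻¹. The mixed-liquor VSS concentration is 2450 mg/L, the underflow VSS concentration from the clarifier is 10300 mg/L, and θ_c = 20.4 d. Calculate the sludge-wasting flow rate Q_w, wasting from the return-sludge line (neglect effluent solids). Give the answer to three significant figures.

From the SRT design equation V = Y Q (S₀−S) θ_c / [X (1 + k_d θ_c)] = 0.496 × 862 × (2030 − 7.72) × 20.4 / [2450 × (1 + 0.118 × 20.4)] = 1.76×10^7 / 8348 = 2113 m³.
θ_c = V·X/(Q_w·X_r) when wasting from the recycle, so Q_w = V·X/(θ_c·X_r) = 2113 × 2450 / (20.4 × 10300) = 24.64 m³/d.

Q_w ≈ 24.6 m³/d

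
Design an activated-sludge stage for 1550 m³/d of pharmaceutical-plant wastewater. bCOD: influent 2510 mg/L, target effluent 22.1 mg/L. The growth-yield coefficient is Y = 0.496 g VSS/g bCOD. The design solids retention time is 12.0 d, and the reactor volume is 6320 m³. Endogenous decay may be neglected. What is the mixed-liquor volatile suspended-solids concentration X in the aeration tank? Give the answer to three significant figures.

X = Y·Q·ΔS·θ_c / V = 0.496 × 1550 × (2510 − 22.1) × 12.0 / 6320 = 3632 mg/L.

X ≈ 3630 mg/L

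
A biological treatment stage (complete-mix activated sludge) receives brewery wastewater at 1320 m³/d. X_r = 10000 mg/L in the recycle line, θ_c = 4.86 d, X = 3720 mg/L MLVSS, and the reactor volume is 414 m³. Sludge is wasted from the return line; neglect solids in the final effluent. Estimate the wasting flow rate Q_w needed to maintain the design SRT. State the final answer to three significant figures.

Q_w ≈ 31.7 m³/d

Q_w = (V·X)/(θ_c X_r) = 414.0 × 3720 / (4.86 × 10000) = 31.69 m³/d.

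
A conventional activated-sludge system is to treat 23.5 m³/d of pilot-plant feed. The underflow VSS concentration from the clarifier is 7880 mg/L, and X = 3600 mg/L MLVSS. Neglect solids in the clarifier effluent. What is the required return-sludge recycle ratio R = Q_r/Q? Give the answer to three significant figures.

Solids balance on the clarifier gives (1+R)X = R·X_r, so R = X/(X_r − X) = 3600 / (7880 − 3600) = 0.8411.

R ≈ 0.841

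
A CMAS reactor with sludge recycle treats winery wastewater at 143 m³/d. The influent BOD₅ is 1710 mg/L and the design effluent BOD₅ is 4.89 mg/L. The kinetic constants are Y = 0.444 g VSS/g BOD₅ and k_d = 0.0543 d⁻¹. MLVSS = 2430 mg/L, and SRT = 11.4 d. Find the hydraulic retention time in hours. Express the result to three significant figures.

Rearranging the biomass balance for a CMAS with decay, V = Y·Q·ΔS·θ_c / [X·(1+k_d θ_c)] = 0.444 × 143 × (1710 − 4.89) × 11.4 / [2430 × (1 + 0.0543 × 11.4)] = 1.23×10^6 / 3934 = 313.7 m³.
τ = V/Q = 313.7/143 = 2.194 d, or 52.65 h.

τ ≈ 52.6 h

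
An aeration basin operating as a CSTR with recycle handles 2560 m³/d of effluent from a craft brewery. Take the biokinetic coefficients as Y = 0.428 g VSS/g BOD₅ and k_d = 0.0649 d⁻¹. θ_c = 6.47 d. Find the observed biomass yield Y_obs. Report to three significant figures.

Y_obs ≈ 0.301 g VSS/g BOD₅

The observed yield is Y_obs = Y/(1 + k_d·θ_c) = 0.428 / (1 + 0.0649 × 6.47) = 0.428 / 1.420 = 0.3014 g VSS per g BOD₅ removed.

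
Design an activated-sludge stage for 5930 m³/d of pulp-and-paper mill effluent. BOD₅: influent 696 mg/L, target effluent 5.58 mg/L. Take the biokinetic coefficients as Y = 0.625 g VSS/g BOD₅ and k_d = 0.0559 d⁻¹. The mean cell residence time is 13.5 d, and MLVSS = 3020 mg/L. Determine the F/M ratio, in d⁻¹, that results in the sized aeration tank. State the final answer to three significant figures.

F/M ≈ 0.210 d⁻¹

Rearranging the biomass balance for a CMAS with decay, V = Y·Q·ΔS·θ_c / [X·(1+k_d θ_c)] = 0.625 × 5930 × (696 − 5.58) × 13.5 / [3020 × (1 + 0.0559 × 13.5)] = 3.45×10^7 / 5299 = 6519 m³.
F/M = Q·S₀ / (V·X) = 5930 × 696 / (6519 × 3020) = 0.2096 g BOD₅·(g VSS·d)⁻¹.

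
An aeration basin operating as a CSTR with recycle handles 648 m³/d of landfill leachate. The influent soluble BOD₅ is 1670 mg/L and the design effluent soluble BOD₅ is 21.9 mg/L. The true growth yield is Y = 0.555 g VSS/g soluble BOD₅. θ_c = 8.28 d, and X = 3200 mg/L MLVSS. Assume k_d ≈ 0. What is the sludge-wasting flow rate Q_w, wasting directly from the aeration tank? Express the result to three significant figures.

Q_w ≈ 185 m³/d

With k_d = 0 the design equation reduces to V = Y Q (S₀−S) θ_c / X = 0.555 × 648 × (1670 − 21.9) × 8.28 / 3200 = 1534 m³.
With mixed-liquor wasting, θ_c = V/Q_w, so Q_w = V/θ_c = 1534/8.28 = 185.2 m³/d.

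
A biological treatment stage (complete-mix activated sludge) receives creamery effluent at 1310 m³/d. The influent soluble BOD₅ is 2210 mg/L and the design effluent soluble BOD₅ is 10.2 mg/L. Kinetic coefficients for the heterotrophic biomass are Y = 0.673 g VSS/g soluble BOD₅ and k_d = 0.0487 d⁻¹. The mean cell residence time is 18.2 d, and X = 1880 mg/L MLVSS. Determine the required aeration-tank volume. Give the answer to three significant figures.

Steady-state biomass mass balance: V·X·(1 + k_d·θ_c) = Y·Q·(S₀ − S)·θ_c, so V = 0.673 × 1310 × (2210 − 10.2) × 18.2 / [1880 × (1 + 0.0487 × 18.2)] = 3.53×10^7 / 3546 = 9953 m³.

V ≈ 9950 m³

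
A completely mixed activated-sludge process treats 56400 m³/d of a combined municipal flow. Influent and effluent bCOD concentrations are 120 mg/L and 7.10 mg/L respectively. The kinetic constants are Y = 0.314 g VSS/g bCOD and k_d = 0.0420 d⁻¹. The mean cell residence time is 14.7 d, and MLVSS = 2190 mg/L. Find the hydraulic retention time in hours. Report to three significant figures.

τ ≈ 3.53 h

From the SRT design equation V = Y Q (S₀−S) θ_c / [X (1 + k_d θ_c)] = 0.314 × 56400 × (120 − 7.10) × 14.7 / [2190 × (1 + 0.0420 × 14.7)] = 2.94×10^7 / 3542 = 8298 m³.
HRT = V/Q = 8298 m³ / 56400 m³·d⁻¹ = 0.1471 d × 24 = 3.531 h.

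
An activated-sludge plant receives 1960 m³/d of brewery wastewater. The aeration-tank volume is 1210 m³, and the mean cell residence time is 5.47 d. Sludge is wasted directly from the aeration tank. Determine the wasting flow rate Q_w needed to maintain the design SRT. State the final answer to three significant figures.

Wasting from the aeration tank: Q_w = V / θ_c = 1210 / 5.47 = 221.2 m³/d.

Q_w ≈ 221 m³/d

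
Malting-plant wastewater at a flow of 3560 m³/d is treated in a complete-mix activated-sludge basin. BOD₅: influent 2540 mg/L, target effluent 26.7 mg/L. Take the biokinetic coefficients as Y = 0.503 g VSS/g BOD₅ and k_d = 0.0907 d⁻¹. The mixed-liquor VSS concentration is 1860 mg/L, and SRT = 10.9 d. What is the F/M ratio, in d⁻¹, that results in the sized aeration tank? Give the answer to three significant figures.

Rearranging the biomass balance for a CMAS with decay, V = Y·Q·ΔS·θ_c / [X·(1+k_d θ_c)] = 0.503 × 3560 × (2540 − 26.7) × 10.9 / [1860 × (1 + 0.0907 × 10.9)] = 4.91×10^7 / 3699 = 13262 m³.
F/M = Q·S₀ / (V·X) = 3560 × 2540 / (13262 × 1860) = 0.3666 g BOD₅·(g VSS·d)⁻¹.

F/M ≈ 0.367 d⁻¹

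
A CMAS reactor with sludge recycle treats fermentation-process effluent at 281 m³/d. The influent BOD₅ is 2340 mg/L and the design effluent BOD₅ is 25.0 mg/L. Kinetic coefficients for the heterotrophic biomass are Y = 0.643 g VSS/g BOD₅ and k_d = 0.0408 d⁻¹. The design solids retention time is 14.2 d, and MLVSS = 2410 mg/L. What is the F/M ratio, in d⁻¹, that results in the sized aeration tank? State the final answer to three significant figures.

F/M ≈ 0.175 d⁻¹

Rearranging the biomass balance for a CMAS with decay, V = Y·Q·ΔS·θ_c / [X·(1+k_d θ_c)] = 0.643 × 281 × (2340 − 25.0) × 14.2 / [2410 × (1 + 0.0408 × 14.2)] = 5.94×10^6 / 3806 = 1560 m³.
F/M = Q·S₀ / (V·X) = 281 × 2340 / (1560 × 2410) = 0.1748 g BOD₅·(g VSS·d)⁻¹.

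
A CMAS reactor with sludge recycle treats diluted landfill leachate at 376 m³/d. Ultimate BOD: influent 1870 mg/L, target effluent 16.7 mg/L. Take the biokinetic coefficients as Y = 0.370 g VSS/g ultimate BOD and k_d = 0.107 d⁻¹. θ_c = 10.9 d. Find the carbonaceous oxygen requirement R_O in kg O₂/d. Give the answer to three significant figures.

The observed yield is Y_obs = Y/(1 + k_d·θ_c) = 0.370 / (1 + 0.107 × 10.9) = 0.370 / 2.166 = 0.1708 g VSS per g ultimate BOD removed.
Substrate removed = Q·(S₀ − S) = 376 m³/d × (1870 − 16.7) g/m³ = 6.97×10^5 g/d = 696.8 kg/d.
Net sludge production P_X = 0.1708 × 696.8 = 119.0 kg VSS/d.
R_O = Q·ΔS − 1.42 P_X = 696.8 − 169.0 = 527.8 kg O₂/d.

R_O ≈ 528 kg O₂/d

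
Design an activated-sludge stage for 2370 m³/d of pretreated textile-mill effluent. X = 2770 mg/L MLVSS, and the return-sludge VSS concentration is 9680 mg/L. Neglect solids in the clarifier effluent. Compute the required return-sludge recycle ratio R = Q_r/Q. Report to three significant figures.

R ≈ 0.401

R = Q_r/Q = X/(X_r − X) = 2770 / (9680 − 2770) = 0.4009.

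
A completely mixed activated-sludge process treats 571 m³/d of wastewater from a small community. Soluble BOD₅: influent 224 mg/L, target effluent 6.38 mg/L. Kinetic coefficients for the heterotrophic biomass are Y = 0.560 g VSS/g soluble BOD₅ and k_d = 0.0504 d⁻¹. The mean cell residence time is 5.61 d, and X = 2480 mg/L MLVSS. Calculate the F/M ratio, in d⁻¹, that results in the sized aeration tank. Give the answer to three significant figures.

Steady-state biomass mass balance: V·X·(1 + k_d·θ_c) = Y·Q·(S₀ − S)·θ_c, so V = 0.560 × 571 × (224 − 6.38) × 5.61 / [2480 × (1 + 0.0504 × 5.61)] = 3.9×10^5 / 3181 = 122.7 m³.
Food-to-microorganism ratio F/M = Q S₀ / (V X) = 571 × 224 / (122.7 × 2480) = 0.4203 d⁻¹.

F/M ≈ 0.420 d⁻¹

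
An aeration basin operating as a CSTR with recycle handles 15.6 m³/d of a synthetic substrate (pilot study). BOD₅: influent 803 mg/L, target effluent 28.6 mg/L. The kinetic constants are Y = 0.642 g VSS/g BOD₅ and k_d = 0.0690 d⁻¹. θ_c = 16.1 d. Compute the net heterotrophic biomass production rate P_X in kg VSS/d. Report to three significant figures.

P_X ≈ 3.67 kg VSS/d

Correct the yield for decay: Y_obs = Y/(1 + k_d θ_c) = 0.642 / (1 + 0.0690 × 16.1) = 0.642 / 2.111 = 0.3041.
Mass of BOD₅ removed per day: Q(S₀ − S) = 15.6 × 774.4 g/m³ = 12.08 kg/d.
Net biomass production P_X = Y_obs × Q·(S₀ − S) = 0.3041 × 12.08 = 3.674 kg VSS/d.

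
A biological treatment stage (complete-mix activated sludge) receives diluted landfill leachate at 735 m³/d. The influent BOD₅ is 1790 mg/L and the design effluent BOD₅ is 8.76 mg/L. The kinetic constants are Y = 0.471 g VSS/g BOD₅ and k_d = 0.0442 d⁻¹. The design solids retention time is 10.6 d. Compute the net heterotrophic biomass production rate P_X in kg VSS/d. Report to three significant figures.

Correct the yield for decay: Y_obs = Y/(1 + k_d θ_c) = 0.471 / (1 + 0.0442 × 10.6) = 0.471 / 1.469 = 0.3207.
ΔS = 1790 − 8.76 = 1781 mg/L, so the substrate removal rate is 735 × 1781/1000 = 1309 kg BOD₅/d.
Net biomass production P_X = Y_obs × Q·(S₀ − S) = 0.3207 × 1309 = 419.9 kg VSS/d.

P_X ≈ 420 kg VSS/d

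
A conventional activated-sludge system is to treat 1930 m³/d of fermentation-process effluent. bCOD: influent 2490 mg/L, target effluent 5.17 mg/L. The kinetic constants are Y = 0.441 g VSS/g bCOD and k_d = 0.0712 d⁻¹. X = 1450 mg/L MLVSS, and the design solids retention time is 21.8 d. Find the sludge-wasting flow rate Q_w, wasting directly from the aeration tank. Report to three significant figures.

Q_w ≈ 572 m³/d

Steady-state biomass mass balance: V·X·(1 + k_d·θ_c) = Y·Q·(S₀ − S)·θ_c, so V = 0.441 × 1930 × (2490 − 5.17) × 21.8 / [1450 × (1 + 0.0712 × 21.8)] = 4.61×10^7 / 3701 = 12459 m³.
Wasting from the aeration tank: Q_w = V / θ_c = 12459 / 21.8 = 571.5 m³/d.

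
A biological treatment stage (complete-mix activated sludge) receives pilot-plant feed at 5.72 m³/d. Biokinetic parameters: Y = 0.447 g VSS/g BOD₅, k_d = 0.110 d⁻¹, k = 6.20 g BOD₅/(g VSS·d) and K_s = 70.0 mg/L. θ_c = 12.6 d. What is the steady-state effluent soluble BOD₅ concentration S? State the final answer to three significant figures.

For a completely mixed reactor with recycle the Lawrence–McCarty relation gives S = K_s·(1 + k_d·θ_c) / [θ_c·(Y·k − k_d) − 1] = 70.0 × (1 + 0.110 × 12.6) / [12.6 × (0.447 × 6.20 − 0.110) − 1] = 167.0 / 32.53 = 5.134 mg/L.

S ≈ 5.13 mg/L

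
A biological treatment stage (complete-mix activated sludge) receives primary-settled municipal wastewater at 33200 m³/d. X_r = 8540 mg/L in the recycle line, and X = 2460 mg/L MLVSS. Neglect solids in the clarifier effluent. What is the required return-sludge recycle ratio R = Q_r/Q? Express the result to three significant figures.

R ≈ 0.405

R = Q_r/Q = X/(X_r − X) = 2460 / (8540 − 2460) = 0.4046.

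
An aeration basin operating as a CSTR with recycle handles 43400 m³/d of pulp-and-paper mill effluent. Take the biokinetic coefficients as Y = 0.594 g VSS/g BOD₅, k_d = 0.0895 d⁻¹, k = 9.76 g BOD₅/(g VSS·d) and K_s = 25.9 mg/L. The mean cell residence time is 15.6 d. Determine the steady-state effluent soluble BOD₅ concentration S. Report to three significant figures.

For a completely mixed reactor with recycle the Lawrence–McCarty relation gives S = K_s·(1 + k_d·θ_c) / [θ_c·(Y·k − k_d) − 1] = 25.9 × (1 + 0.0895 × 15.6) / [15.6 × (0.594 × 9.76 − 0.0895) − 1] = 62.06 / 88.04 = 0.7049 mg/L.

S ≈ 0.705 mg/L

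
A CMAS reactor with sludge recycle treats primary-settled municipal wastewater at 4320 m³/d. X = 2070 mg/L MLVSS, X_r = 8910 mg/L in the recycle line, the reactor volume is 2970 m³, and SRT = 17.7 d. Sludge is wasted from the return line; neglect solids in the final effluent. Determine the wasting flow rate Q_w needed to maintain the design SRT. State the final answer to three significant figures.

Q_w = (V·X)/(θ_c X_r) = 2970 × 2070 / (17.7 × 8910) = 38.98 m³/d.

Q_w ≈ 39.0 m³/d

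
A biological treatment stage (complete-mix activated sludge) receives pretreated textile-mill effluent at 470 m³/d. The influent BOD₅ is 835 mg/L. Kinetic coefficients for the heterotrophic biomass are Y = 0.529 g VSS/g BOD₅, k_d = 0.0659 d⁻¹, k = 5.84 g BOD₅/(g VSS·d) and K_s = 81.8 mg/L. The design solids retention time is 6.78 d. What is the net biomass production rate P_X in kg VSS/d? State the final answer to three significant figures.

P_X ≈ 142 kg VSS/d

From the Monod/SRT balance for a CMAS, S = K_s·(1+k_d θ_c)/[θ_c·(Y k − k_d) − 1] = 81.8 × (1 + 0.0659 × 6.78) / [6.78 × (0.529 × 5.84 − 0.0659) − 1] = 118.3 / 19.50 = 6.069 mg/L.
Correct the yield for decay: Y_obs = Y/(1 + k_d θ_c) = 0.529 / (1 + 0.0659 × 6.78) = 0.529 / 1.447 = 0.3656.
Substrate removed = Q·(S₀ − S) = 470 m³/d × (835 − 6.07) g/m³ = 3.9×10^5 g/d = 389.6 kg/d.
Net biomass production P_X = Y_obs × Q·(S₀ − S) = 0.3656 × 389.6 = 142.4 kg VSS/d.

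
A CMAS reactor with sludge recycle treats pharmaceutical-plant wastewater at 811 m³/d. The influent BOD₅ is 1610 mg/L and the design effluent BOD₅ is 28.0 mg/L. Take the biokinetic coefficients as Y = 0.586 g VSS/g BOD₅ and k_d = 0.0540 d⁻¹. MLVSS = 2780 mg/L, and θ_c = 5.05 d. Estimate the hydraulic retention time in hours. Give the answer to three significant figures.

τ ≈ 31.8 h

From the SRT design equation V = Y Q (S₀−S) θ_c / [X (1 + k_d θ_c)] = 0.586 × 811 × (1610 − 28.0) × 5.05 / [2780 × (1 + 0.0540 × 5.05)] = 3.8×10^6 / 3538 = 1073 m³.
HRT = V/Q = 1073 m³ / 811 m³·d⁻¹ = 1.323 d × 24 = 31.76 h.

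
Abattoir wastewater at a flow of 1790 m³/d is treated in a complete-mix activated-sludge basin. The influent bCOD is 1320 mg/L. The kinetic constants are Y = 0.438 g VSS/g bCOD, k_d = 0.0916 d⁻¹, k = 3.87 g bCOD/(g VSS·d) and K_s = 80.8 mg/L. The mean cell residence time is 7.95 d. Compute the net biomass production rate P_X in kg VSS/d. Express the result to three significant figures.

For a completely mixed reactor with recycle the Lawrence–McCarty relation gives S = K_s·(1 + k_d·θ_c) / [θ_c·(Y·k − k_d) − 1] = 80.8 × (1 + 0.0916 × 7.95) / [7.95 × (0.438 × 3.87 − 0.0916) − 1] = 139.6 / 11.75 = 11.89 mg/L.
Y_obs = Y / (1 + k_d θ_c) = 0.438 / (1 + 0.0916 × 7.95) = 0.438 / 1.728 = 0.2534.
Q·(S₀ − S) = 1790 × (1320 − 11.9) × 10⁻³ = 2341 kg/d removed.
Net biomass production P_X = Y_obs × Q·(S₀ − S) = 0.2534 × 2341 = 593.4 kg VSS/d.

P_X ≈ 593 kg VSS/d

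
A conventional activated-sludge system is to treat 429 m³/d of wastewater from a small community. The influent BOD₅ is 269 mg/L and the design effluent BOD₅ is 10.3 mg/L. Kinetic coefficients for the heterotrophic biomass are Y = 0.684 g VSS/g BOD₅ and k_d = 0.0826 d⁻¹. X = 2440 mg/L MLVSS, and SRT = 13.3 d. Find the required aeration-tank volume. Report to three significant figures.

Rearranging the biomass balance for a CMAS with decay, V = Y·Q·ΔS·θ_c / [X·(1+k_d θ_c)] = 0.684 × 429 × (269 − 10.3) × 13.3 / [2440 × (1 + 0.0826 × 13.3)] = 1.01×10^6 / 5121 = 197.2 m³.

V ≈ 197 m³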